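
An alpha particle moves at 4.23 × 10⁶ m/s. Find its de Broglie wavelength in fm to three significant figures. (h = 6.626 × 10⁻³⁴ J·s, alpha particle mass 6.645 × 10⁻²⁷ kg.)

p = mv = 6.645 × 10⁻²⁷ × 4.23 × 10⁶ = 2.811 × 10⁻²⁰ kg·m/s.
λ = h/p = 6.626 × 10⁻³⁴ / 2.811 × 10⁻²⁰ = 2.36 × 10⁻¹⁴ m = 23.6 fm.

λ = 23.6 fm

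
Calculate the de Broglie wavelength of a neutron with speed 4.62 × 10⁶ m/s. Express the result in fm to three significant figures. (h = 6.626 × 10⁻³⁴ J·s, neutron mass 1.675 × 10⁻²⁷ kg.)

p = mv = 1.675 × 10⁻²⁷ × 4.62 × 10⁶ = 7.738 × 10⁻²¹ kg·m/s.
λ = h/p = 6.626 × 10⁻³⁴ / 7.738 × 10⁻²¹ = 8.56 × 10⁻¹⁴ m = 85.6 fm.

λ = 85.6 fm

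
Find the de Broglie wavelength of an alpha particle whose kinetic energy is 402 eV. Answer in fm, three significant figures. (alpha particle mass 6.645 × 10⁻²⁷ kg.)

KE = 402 eV = 6.440 × 10⁻¹⁷ J.
p = √(2mKE) = √(2 × 6.645 × 10⁻²⁷ × 6.440 × 10⁻¹⁷) = 9.251 × 10⁻²² kg·m/s.
λ = h/p = 6.626 × 10⁻³⁴ / 9.251 × 10⁻²² = 7.16 × 10⁻¹³ m = 716 fm.

λ = 716 fm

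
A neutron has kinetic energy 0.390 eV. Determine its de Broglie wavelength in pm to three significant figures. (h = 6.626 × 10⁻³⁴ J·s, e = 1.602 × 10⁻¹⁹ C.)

KE = 0.390 eV = 6.248 × 10⁻²⁰ J.
p = √(2mKE) = √(2 × 1.675 × 10⁻²⁷ × 6.248 × 10⁻²⁰) = 1.447 × 10⁻²³ kg·m/s.
λ = h/p = 6.626 × 10⁻³⁴ / 1.447 × 10⁻²³ = 4.58 × 10⁻¹¹ m = 45.8 pm.

λ = 45.8 pm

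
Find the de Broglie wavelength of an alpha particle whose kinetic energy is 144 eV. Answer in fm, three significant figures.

KE = 144 eV = 2.307 × 10⁻¹⁷ J.
p = √(2mKE) = √(2 × 6.645 × 10⁻²⁷ × 2.307 × 10⁻¹⁷) = 5.537 × 10⁻²² kg·m/s.
λ = h/p = 6.626 × 10⁻³⁴ / 5.537 × 10⁻²² = 1.20 × 10⁻¹² m = 1200 fm.

λ = 1200 fm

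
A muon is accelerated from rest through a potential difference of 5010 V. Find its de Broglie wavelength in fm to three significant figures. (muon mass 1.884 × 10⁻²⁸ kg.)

λ = 1200 fm

KE = eV = 1.602 × 10⁻¹⁹ × 5010 = 8.026 × 10⁻¹⁶ J.
p = √(2mKE) = √(2 × 1.884 × 10⁻²⁸ × 8.026 × 10⁻¹⁶) = 5.499 × 10⁻²² kg·m/s.
λ = h/p = 6.626 × 10⁻³⁴ / 5.499 × 10⁻²² = 1.20 × 10⁻¹² m = 1200 fm.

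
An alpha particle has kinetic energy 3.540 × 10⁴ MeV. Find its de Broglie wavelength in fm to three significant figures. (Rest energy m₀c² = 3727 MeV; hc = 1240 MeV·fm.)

λ = 0.0318 fm

Total energy E = KE + m₀c² = 3.540 × 10⁴ + 3727 = 39127 MeV.
(pc)² = E² − (m₀c²)² = (39127)² − (3727)² = 1.517 × 10⁹ MeV², so pc = 3.895 × 10⁴ MeV.
λ = hc/(pc) = 1240 MeV·fm / 3.895 × 10⁴ MeV = 0.0318 fm.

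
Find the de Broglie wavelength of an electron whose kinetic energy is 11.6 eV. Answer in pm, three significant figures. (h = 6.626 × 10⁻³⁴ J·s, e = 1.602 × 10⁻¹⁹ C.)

λ = 360 pm

KE = 11.6 eV = 1.858 × 10⁻¹⁸ J.
p = √(2mKE) = √(2 × 9.109 × 10⁻³¹ × 1.858 × 10⁻¹⁸) = 1.840 × 10⁻²⁴ kg·m/s.
λ = h/p = 6.626 × 10⁻³⁴ / 1.840 × 10⁻²⁴ = 3.60 × 10⁻¹⁰ m = 360 pm.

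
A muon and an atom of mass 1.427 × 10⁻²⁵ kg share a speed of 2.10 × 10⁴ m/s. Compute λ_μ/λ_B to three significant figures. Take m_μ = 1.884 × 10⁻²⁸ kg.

At fixed v, p = mv so λ = h/(mv) ∝ 1/m.
λ_μ/λ_B = m_B/m_μ = 1.427 × 10⁻²⁵/1.884 × 10⁻²⁸ = 757.

λ_μ/λ_B = 757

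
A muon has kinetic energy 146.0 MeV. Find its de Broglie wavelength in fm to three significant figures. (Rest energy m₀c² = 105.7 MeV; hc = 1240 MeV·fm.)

λ = 5.43 fm

Total energy E = KE + m₀c² = 146.0 + 105.7 = 251.7 MeV.
(pc)² = E² − (m₀c²)² = (251.7)² − (105.7)² = 5.218 × 10⁴ MeV², so pc = 228.4 MeV.
λ = hc/(pc) = 1240 MeV·fm / 228.4 MeV = 5.43 fm.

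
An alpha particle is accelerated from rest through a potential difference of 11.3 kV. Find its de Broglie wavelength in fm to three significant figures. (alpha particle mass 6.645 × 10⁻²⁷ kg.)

KE = 2eV = 2 × 1.602 × 10⁻¹⁹ × 1.130 × 10⁴ = 3.621 × 10⁻¹⁵ J.
p = √(2mKE) = √(2 × 6.645 × 10⁻²⁷ × 3.621 × 10⁻¹⁵) = 6.937 × 10⁻²¹ kg·m/s.
λ = h/p = 6.626 × 10⁻³⁴ / 6.937 × 10⁻²¹ = 9.55 × 10⁻¹⁴ m = 95.5 fm.

λ = 95.5 fm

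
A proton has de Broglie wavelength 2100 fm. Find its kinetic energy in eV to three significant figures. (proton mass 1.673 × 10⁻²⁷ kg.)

p = h/λ = 6.626 × 10⁻³⁴ / 2.100 × 10⁻¹² = 3.155 × 10⁻²² kg·m/s.
KE = p²/(2m) = (3.155 × 10⁻²²)² / (2 × 1.673 × 10⁻²⁷) = 2.975 × 10⁻¹⁷ J = 186 eV.

KE = 186 eV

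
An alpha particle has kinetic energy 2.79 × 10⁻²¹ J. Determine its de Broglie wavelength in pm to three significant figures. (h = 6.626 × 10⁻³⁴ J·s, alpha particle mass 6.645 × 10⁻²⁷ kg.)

p = √(2mKE) = √(2 × 6.645 × 10⁻²⁷ × 2.790 × 10⁻²¹) = 6.089 × 10⁻²⁴ kg·m/s.
λ = h/p = 6.626 × 10⁻³⁴ / 6.089 × 10⁻²⁴ = 1.09 × 10⁻¹⁰ m = 109 pm.

λ = 109 pm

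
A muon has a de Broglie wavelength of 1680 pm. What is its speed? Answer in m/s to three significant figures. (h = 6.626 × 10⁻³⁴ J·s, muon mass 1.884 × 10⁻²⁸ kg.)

v = 2090 m/s

p = h/λ = 6.626 × 10⁻³⁴ / 1.680 × 10⁻⁹ = 3.944 × 10⁻²⁵ kg·m/s.
v = p/m = 3.944 × 10⁻²⁵ / 1.884 × 10⁻²⁸ = 2.09 × 10³ m/s = 2090 m/s.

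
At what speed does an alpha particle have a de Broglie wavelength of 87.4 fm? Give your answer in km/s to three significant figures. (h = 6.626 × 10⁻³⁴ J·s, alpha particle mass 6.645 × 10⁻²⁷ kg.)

v = 1140 km/s

p = h/λ = 6.626 × 10⁻³⁴ / 8.740 × 10⁻¹⁴ = 7.581 × 10⁻²¹ kg·m/s.
v = p/m = 7.581 × 10⁻²¹ / 6.645 × 10⁻²⁷ = 1.14 × 10⁶ m/s = 1140 km/s.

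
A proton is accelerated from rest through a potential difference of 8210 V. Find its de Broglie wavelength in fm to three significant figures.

λ = 316 fm

KE = eV = 1.602 × 10⁻¹⁹ × 8210 = 1.315 × 10⁻¹⁵ J.
p = √(2mKE) = √(2 × 1.673 × 10⁻²⁷ × 1.315 × 10⁻¹⁵) = 2.098 × 10⁻²¹ kg·m/s.
λ = h/p = 6.626 × 10⁻³⁴ / 2.098 × 10⁻²¹ = 3.16 × 10⁻¹³ m = 316 fm.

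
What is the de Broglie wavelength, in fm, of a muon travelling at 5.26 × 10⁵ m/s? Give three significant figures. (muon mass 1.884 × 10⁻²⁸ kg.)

λ = 6690 fm

p = mv = 1.884 × 10⁻²⁸ × 5.26 × 10⁵ = 9.910 × 10⁻²³ kg·m/s.
λ = h/p = 6.626 × 10⁻³⁴ / 9.910 × 10⁻²³ = 6.69 × 10⁻¹² m = 6690 fm.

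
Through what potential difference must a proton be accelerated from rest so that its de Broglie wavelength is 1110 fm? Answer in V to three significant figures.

p = h/λ = 6.626 × 10⁻³⁴ / 1.110 × 10⁻¹² = 5.969 × 10⁻²² kg·m/s.
KE = p²/(2m) = 1.065 × 10⁻¹⁶ J.
V = KE/e = 1.065 × 10⁻¹⁶ / (1.602 × 10⁻¹⁹) = 665 V.

V = 665 V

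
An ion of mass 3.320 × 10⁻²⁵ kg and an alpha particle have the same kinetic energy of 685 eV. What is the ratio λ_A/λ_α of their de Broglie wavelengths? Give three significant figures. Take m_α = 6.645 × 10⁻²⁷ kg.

λ_A/λ_α = 0.141

At fixed KE, p = √(2mKE) so λ = h/p ∝ 1/√m.
λ_A/λ_α = √(m_α/m_A) = √(6.645 × 10⁻²⁷/3.320 × 10⁻²⁵) = √(0.02002) = 0.141.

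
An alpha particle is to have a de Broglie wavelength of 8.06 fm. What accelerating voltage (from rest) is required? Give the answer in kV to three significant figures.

V = 1590 kV

p = h/λ = 6.626 × 10⁻³⁴ / 8.060 × 10⁻¹⁵ = 8.221 × 10⁻²⁰ kg·m/s.
KE = p²/(2m) = 5.085 × 10⁻¹³ J.
V = KE/2e = 5.085 × 10⁻¹³ / (2 × 1.602 × 10⁻¹⁹) = 1590 kV.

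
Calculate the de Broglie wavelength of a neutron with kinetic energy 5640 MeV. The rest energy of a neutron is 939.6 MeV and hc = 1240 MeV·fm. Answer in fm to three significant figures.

λ = 0.190 fm

Total energy E = KE + m₀c² = 5640 + 939.6 = 6579.6 MeV.
(pc)² = E² − (m₀c²)² = (6579.6)² − (939.6)² = 4.241 × 10⁷ MeV², so pc = 6512 MeV.
λ = hc/(pc) = 1240 MeV·fm / 6512 MeV = 0.190 fm.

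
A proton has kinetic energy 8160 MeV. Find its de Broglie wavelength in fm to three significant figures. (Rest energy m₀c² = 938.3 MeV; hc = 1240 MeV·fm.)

Total energy E = KE + m₀c² = 8160 + 938.3 = 9098.3 MeV.
(pc)² = E² − (m₀c²)² = (9098.3)² − (938.3)² = 8.190 × 10⁷ MeV², so pc = 9050 MeV.
λ = hc/(pc) = 1240 MeV·fm / 9050 MeV = 0.137 fm.

λ = 0.137 fm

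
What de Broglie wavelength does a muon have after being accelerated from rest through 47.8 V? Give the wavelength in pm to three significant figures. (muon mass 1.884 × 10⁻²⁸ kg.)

λ = 12.3 pm

KE = eV = 1.602 × 10⁻¹⁹ × 47.80 = 7.658 × 10⁻¹⁸ J.
p = √(2mKE) = √(2 × 1.884 × 10⁻²⁸ × 7.658 × 10⁻¹⁸) = 5.372 × 10⁻²³ kg·m/s.
λ = h/p = 6.626 × 10⁻³⁴ / 5.372 × 10⁻²³ = 1.23 × 10⁻¹¹ m = 12.3 pm.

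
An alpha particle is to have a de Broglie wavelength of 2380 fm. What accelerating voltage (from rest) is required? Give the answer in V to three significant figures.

V = 18.2 V

p = h/λ = 6.626 × 10⁻³⁴ / 2.380 × 10⁻¹² = 2.784 × 10⁻²² kg·m/s.
KE = p²/(2m) = 5.832 × 10⁻¹⁸ J.
V = KE/2e = 5.832 × 10⁻¹⁸ / (2 × 1.602 × 10⁻¹⁹) = 18.2 V.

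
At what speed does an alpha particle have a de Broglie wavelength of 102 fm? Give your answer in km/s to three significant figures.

v = 978 km/s

p = h/λ = 6.626 × 10⁻³⁴ / 1.020 × 10⁻¹³ = 6.496 × 10⁻²¹ kg·m/s.
v = p/m = 6.496 × 10⁻²¹ / 6.645 × 10⁻²⁷ = 9.78 × 10⁵ m/s = 978 km/s.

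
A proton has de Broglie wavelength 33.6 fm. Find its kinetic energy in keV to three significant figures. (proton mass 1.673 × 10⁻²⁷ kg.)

KE = 725 keV

p = h/λ = 6.626 × 10⁻³⁴ / 3.360 × 10⁻¹⁴ = 1.972 × 10⁻²⁰ kg·m/s.
KE = p²/(2m) = (1.972 × 10⁻²⁰)² / (2 × 1.673 × 10⁻²⁷) = 1.162 × 10⁻¹³ J = 725 keV.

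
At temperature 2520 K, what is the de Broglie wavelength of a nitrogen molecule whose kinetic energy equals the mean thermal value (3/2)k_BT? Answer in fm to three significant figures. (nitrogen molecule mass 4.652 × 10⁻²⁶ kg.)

λ = 9510 fm

KE = (3/2)k_BT = 1.5 × 1.381 × 10⁻²³ × 2520 = 5.220 × 10⁻²⁰ J.
p = √(2mKE) = √(2 × 4.652 × 10⁻²⁶ × 5.220 × 10⁻²⁰) = 6.969 × 10⁻²³ kg·m/s.
λ = h/p = 9.51 × 10⁻¹² m = 9510 fm.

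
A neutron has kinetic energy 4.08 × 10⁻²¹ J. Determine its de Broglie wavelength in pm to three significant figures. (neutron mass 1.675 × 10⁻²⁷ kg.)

λ = 179 pm

p = √(2mKE) = √(2 × 1.675 × 10⁻²⁷ × 4.080 × 10⁻²¹) = 3.697 × 10⁻²⁴ kg·m/s.
λ = h/p = 6.626 × 10⁻³⁴ / 3.697 × 10⁻²⁴ = 1.79 × 10⁻¹⁰ m = 179 pm.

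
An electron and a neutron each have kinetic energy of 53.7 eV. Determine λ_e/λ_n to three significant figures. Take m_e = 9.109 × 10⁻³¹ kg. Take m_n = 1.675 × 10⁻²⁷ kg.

λ_e/λ_n = 42.9

At fixed KE, p = √(2mKE) so λ = h/p ∝ 1/√m.
λ_e/λ_n = √(m_n/m_e) = √(1.675 × 10⁻²⁷/9.109 × 10⁻³¹) = √(1839) = 42.9.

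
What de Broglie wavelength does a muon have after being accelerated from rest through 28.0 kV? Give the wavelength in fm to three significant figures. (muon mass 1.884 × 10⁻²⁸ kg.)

λ = 510 fm

KE = eV = 1.602 × 10⁻¹⁹ × 2.800 × 10⁴ = 4.486 × 10⁻¹⁵ J.
p = √(2mKE) = √(2 × 1.884 × 10⁻²⁸ × 4.486 × 10⁻¹⁵) = 1.300 × 10⁻²¹ kg·m/s.
λ = h/p = 6.626 × 10⁻³⁴ / 1.300 × 10⁻²¹ = 5.10 × 10⁻¹³ m = 510 fm.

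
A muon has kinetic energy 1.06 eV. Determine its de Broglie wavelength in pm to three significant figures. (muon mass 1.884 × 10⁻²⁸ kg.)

KE = 1.06 eV = 1.698 × 10⁻¹⁹ J.
p = √(2mKE) = √(2 × 1.884 × 10⁻²⁸ × 1.698 × 10⁻¹⁹) = 7.999 × 10⁻²⁴ kg·m/s.
λ = h/p = 6.626 × 10⁻³⁴ / 7.999 × 10⁻²⁴ = 8.28 × 10⁻¹¹ m = 82.8 pm.

λ = 82.8 pm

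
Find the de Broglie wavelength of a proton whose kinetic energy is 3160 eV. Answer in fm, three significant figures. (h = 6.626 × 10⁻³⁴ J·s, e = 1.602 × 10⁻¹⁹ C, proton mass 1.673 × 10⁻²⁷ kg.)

KE = 3160 eV = 5.062 × 10⁻¹⁶ J.
p = √(2mKE) = √(2 × 1.673 × 10⁻²⁷ × 5.062 × 10⁻¹⁶) = 1.301 × 10⁻²¹ kg·m/s.
λ = h/p = 6.626 × 10⁻³⁴ / 1.301 × 10⁻²¹ = 5.09 × 10⁻¹³ m = 509 fm.

λ = 509 fm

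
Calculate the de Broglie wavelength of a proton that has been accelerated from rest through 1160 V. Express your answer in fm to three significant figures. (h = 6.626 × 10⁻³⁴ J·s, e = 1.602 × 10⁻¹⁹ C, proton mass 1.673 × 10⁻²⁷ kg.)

KE = eV = 1.602 × 10⁻¹⁹ × 1160 = 1.858 × 10⁻¹⁶ J.
p = √(2mKE) = √(2 × 1.673 × 10⁻²⁷ × 1.858 × 10⁻¹⁶) = 7.885 × 10⁻²² kg·m/s.
λ = h/p = 6.626 × 10⁻³⁴ / 7.885 × 10⁻²² = 8.40 × 10⁻¹³ m = 840 fm.

λ = 840 fm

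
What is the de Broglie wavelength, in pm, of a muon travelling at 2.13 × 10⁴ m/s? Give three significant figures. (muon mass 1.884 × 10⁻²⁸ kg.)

p = mv = 1.884 × 10⁻²⁸ × 2.13 × 10⁴ = 4.013 × 10⁻²⁴ kg·m/s.
λ = h/p = 6.626 × 10⁻³⁴ / 4.013 × 10⁻²⁴ = 1.65 × 10⁻¹⁰ m = 165 pm.

λ = 165 pm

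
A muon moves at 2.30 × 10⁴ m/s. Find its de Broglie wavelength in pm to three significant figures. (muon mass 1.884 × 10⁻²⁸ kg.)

p = mv = 1.884 × 10⁻²⁸ × 2.30 × 10⁴ = 4.333 × 10⁻²⁴ kg·m/s.
λ = h/p = 6.626 × 10⁻³⁴ / 4.333 × 10⁻²⁴ = 1.53 × 10⁻¹⁰ m = 153 pm.

λ = 153 pm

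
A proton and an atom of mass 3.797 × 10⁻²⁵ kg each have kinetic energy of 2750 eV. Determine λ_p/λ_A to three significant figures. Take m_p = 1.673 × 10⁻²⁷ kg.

λ_p/λ_A = 15.1

At fixed KE, p = √(2mKE) so λ = h/p ∝ 1/√m.
λ_p/λ_A = √(m_A/m_p) = √(3.797 × 10⁻²⁵/1.673 × 10⁻²⁷) = √(227.0) = 15.1.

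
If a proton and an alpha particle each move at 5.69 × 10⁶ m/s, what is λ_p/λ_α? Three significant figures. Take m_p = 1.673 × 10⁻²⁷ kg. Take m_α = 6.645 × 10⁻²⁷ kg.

At fixed v, p = mv so λ = h/(mv) ∝ 1/m.
λ_p/λ_α = m_α/m_p = 6.645 × 10⁻²⁷/1.673 × 10⁻²⁷ = 3.97.

λ_p/λ_α = 3.97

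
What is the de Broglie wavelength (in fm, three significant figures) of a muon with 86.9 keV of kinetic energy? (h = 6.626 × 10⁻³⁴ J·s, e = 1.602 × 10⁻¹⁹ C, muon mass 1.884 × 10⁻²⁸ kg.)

KE = 86.9 keV = 1.392 × 10⁻¹⁴ J.
p = √(2mKE) = √(2 × 1.884 × 10⁻²⁸ × 1.392 × 10⁻¹⁴) = 2.290 × 10⁻²¹ kg·m/s.
λ = h/p = 6.626 × 10⁻³⁴ / 2.290 × 10⁻²¹ = 2.89 × 10⁻¹³ m = 289 fm.

λ = 289 fm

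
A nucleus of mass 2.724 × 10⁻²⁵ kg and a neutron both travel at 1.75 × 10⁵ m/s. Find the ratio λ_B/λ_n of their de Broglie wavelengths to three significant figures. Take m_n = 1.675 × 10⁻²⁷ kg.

At fixed v, p = mv so λ = h/(mv) ∝ 1/m.
λ_B/λ_n = m_n/m_B = 1.675 × 10⁻²⁷/2.724 × 10⁻²⁵ = 6.15 × 10⁻³.

λ_B/λ_n = 6.15 × 10⁻³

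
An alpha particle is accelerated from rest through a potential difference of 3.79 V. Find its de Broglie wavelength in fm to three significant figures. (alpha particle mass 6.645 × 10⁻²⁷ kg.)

λ = 5220 fm

KE = 2eV = 2 × 1.602 × 10⁻¹⁹ × 3.790 = 1.214 × 10⁻¹⁸ J.
p = √(2mKE) = √(2 × 6.645 × 10⁻²⁷ × 1.214 × 10⁻¹⁸) = 1.270 × 10⁻²² kg·m/s.
λ = h/p = 6.626 × 10⁻³⁴ / 1.270 × 10⁻²² = 5.22 × 10⁻¹² m = 5220 fm.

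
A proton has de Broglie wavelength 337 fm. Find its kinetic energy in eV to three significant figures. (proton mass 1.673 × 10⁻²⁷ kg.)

KE = 7210 eV

p = h/λ = 6.626 × 10⁻³⁴ / 3.370 × 10⁻¹³ = 1.966 × 10⁻²¹ kg·m/s.
KE = p²/(2m) = (1.966 × 10⁻²¹)² / (2 × 1.673 × 10⁻²⁷) = 1.155 × 10⁻¹⁵ J = 7210 eV.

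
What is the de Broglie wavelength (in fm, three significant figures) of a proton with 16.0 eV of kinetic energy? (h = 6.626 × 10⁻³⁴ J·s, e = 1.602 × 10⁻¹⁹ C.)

KE = 16.0 eV = 2.563 × 10⁻¹⁸ J.
p = √(2mKE) = √(2 × 1.673 × 10⁻²⁷ × 2.563 × 10⁻¹⁸) = 9.261 × 10⁻²³ kg·m/s.
λ = h/p = 6.626 × 10⁻³⁴ / 9.261 × 10⁻²³ = 7.15 × 10⁻¹² m = 7150 fm.

λ = 7150 fm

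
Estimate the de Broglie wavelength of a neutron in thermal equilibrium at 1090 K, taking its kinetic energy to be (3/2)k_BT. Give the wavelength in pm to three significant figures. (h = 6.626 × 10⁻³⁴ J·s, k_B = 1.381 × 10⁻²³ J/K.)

KE = (3/2)k_BT = 1.5 × 1.381 × 10⁻²³ × 1090 = 2.258 × 10⁻²⁰ J.
p = √(2mKE) = √(2 × 1.675 × 10⁻²⁷ × 2.258 × 10⁻²⁰) = 8.697 × 10⁻²⁴ kg·m/s.
λ = h/p = 7.62 × 10⁻¹¹ m = 76.2 pm.

λ = 76.2 pm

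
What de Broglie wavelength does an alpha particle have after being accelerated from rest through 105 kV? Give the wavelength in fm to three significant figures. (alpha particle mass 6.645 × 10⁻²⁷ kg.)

λ = 31.3 fm

KE = 2eV = 2 × 1.602 × 10⁻¹⁹ × 1.050 × 10⁵ = 3.364 × 10⁻¹⁴ J.
p = √(2mKE) = √(2 × 6.645 × 10⁻²⁷ × 3.364 × 10⁻¹⁴) = 2.114 × 10⁻²⁰ kg·m/s.
λ = h/p = 6.626 × 10⁻³⁴ / 2.114 × 10⁻²⁰ = 3.13 × 10⁻¹⁴ m = 31.3 fm.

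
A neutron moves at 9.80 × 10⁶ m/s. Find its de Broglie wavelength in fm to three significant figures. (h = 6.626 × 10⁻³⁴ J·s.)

p = mv = 1.675 × 10⁻²⁷ × 9.80 × 10⁶ = 1.641 × 10⁻²⁰ kg·m/s.
λ = h/p = 6.626 × 10⁻³⁴ / 1.641 × 10⁻²⁰ = 4.04 × 10⁻¹⁴ m = 40.4 fm.

λ = 40.4 fm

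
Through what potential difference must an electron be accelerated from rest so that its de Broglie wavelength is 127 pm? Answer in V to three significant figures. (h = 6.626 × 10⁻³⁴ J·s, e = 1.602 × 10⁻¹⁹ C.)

V = 93.3 V

p = h/λ = 6.626 × 10⁻³⁴ / 1.270 × 10⁻¹⁰ = 5.217 × 10⁻²⁴ kg·m/s.
KE = p²/(2m) = 1.494 × 10⁻¹⁷ J.
V = KE/e = 1.494 × 10⁻¹⁷ / (1.602 × 10⁻¹⁹) = 93.3 V.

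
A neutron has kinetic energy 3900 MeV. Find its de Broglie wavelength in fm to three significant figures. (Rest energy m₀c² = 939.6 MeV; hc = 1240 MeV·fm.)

Total energy E = KE + m₀c² = 3900 + 939.6 = 4839.6 MeV.
(pc)² = E² − (m₀c²)² = (4839.6)² − (939.6)² = 2.254 × 10⁷ MeV², so pc = 4748 MeV.
λ = hc/(pc) = 1240 MeV·fm / 4748 MeV = 0.261 fm.

λ = 0.261 fm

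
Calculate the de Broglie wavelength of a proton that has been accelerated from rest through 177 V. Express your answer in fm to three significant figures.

λ = 2150 fm

KE = eV = 1.602 × 10⁻¹⁹ × 177.0 = 2.836 × 10⁻¹⁷ J.
p = √(2mKE) = √(2 × 1.673 × 10⁻²⁷ × 2.836 × 10⁻¹⁷) = 3.080 × 10⁻²² kg·m/s.
λ = h/p = 6.626 × 10⁻³⁴ / 3.080 × 10⁻²² = 2.15 × 10⁻¹² m = 2150 fm.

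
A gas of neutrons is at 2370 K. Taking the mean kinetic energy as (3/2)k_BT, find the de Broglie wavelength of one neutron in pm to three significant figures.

λ = 51.7 pm

KE = (3/2)k_BT = 1.5 × 1.381 × 10⁻²³ × 2370 = 4.909 × 10⁻²⁰ J.
p = √(2mKE) = √(2 × 1.675 × 10⁻²⁷ × 4.909 × 10⁻²⁰) = 1.282 × 10⁻²³ kg·m/s.
λ = h/p = 5.17 × 10⁻¹¹ m = 51.7 pm.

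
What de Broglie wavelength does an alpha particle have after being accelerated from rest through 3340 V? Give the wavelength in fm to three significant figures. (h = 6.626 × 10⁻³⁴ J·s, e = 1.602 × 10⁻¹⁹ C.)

KE = 2eV = 2 × 1.602 × 10⁻¹⁹ × 3340 = 1.070 × 10⁻¹⁵ J.
p = √(2mKE) = √(2 × 6.645 × 10⁻²⁷ × 1.070 × 10⁻¹⁵) = 3.771 × 10⁻²¹ kg·m/s.
λ = h/p = 6.626 × 10⁻³⁴ / 3.771 × 10⁻²¹ = 1.76 × 10⁻¹³ m = 176 fm.

λ = 176 fm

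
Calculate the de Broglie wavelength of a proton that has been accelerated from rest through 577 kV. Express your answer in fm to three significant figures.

KE = eV = 1.602 × 10⁻¹⁹ × 5.770 × 10⁵ = 9.244 × 10⁻¹⁴ J.
p = √(2mKE) = √(2 × 1.673 × 10⁻²⁷ × 9.244 × 10⁻¹⁴) = 1.759 × 10⁻²⁰ kg·m/s.
λ = h/p = 6.626 × 10⁻³⁴ / 1.759 × 10⁻²⁰ = 3.77 × 10⁻¹⁴ m = 37.7 fm.

λ = 37.7 fm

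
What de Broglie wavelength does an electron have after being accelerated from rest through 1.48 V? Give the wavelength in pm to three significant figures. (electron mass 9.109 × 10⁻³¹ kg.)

λ = 1010 pm

KE = eV = 1.602 × 10⁻¹⁹ × 1.480 = 2.371 × 10⁻¹⁹ J.
p = √(2mKE) = √(2 × 9.109 × 10⁻³¹ × 2.371 × 10⁻¹⁹) = 6.572 × 10⁻²⁵ kg·m/s.
λ = h/p = 6.626 × 10⁻³⁴ / 6.572 × 10⁻²⁵ = 1.01 × 10⁻⁹ m = 1010 pm.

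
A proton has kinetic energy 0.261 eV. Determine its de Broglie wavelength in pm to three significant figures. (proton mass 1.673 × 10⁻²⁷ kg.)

λ = 56.0 pm

KE = 0.261 eV = 4.181 × 10⁻²⁰ J.
p = √(2mKE) = √(2 × 1.673 × 10⁻²⁷ × 4.181 × 10⁻²⁰) = 1.183 × 10⁻²³ kg·m/s.
λ = h/p = 6.626 × 10⁻³⁴ / 1.183 × 10⁻²³ = 5.60 × 10⁻¹¹ m = 56.0 pm.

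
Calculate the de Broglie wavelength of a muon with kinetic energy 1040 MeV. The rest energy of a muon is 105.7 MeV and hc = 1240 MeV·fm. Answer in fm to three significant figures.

λ = 1.09 fm

Total energy E = KE + m₀c² = 1040 + 105.7 = 1145.7 MeV.
(pc)² = E² − (m₀c²)² = (1145.7)² − (105.7)² = 1.301 × 10⁶ MeV², so pc = 1141 MeV.
λ = hc/(pc) = 1240 MeV·fm / 1141 MeV = 1.09 fm.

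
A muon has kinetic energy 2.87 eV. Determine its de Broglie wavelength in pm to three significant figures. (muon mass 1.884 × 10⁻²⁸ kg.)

KE = 2.87 eV = 4.598 × 10⁻¹⁹ J.
p = √(2mKE) = √(2 × 1.884 × 10⁻²⁸ × 4.598 × 10⁻¹⁹) = 1.316 × 10⁻²³ kg·m/s.
λ = h/p = 6.626 × 10⁻³⁴ / 1.316 × 10⁻²³ = 5.03 × 10⁻¹¹ m = 50.3 pm.

λ = 50.3 pm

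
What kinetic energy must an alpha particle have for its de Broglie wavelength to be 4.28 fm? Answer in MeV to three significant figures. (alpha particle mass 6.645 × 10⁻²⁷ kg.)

KE = 11.3 MeV

p = h/λ = 6.626 × 10⁻³⁴ / 4.280 × 10⁻¹⁵ = 1.548 × 10⁻¹⁹ kg·m/s.
KE = p²/(2m) = (1.548 × 10⁻¹⁹)² / (2 × 6.645 × 10⁻²⁷) = 1.803 × 10⁻¹² J = 11.3 MeV.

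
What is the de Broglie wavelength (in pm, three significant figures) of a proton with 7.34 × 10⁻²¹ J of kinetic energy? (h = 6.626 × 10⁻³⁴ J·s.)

p = √(2mKE) = √(2 × 1.673 × 10⁻²⁷ × 7.340 × 10⁻²¹) = 4.956 × 10⁻²⁴ kg·m/s.
λ = h/p = 6.626 × 10⁻³⁴ / 4.956 × 10⁻²⁴ = 1.34 × 10⁻¹⁰ m = 134 pm.

λ = 134 pm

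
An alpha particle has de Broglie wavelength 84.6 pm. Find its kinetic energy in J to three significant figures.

p = h/λ = 6.626 × 10⁻³⁴ / 8.460 × 10⁻¹¹ = 7.832 × 10⁻²⁴ kg·m/s.
KE = p²/(2m) = (7.832 × 10⁻²⁴)² / (2 × 6.645 × 10⁻²⁷) = 4.616 × 10⁻²¹ J = 4.62 × 10⁻²¹ J.

KE = 4.62 × 10⁻²¹ J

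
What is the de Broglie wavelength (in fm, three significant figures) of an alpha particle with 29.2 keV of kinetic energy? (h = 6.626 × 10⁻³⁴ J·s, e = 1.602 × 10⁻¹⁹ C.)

λ = 84.0 fm

KE = 29.2 keV = 4.678 × 10⁻¹⁵ J.
p = √(2mKE) = √(2 × 6.645 × 10⁻²⁷ × 4.678 × 10⁻¹⁵) = 7.885 × 10⁻²¹ kg·m/s.
λ = h/p = 6.626 × 10⁻³⁴ / 7.885 × 10⁻²¹ = 8.40 × 10⁻¹⁴ m = 84.0 fm.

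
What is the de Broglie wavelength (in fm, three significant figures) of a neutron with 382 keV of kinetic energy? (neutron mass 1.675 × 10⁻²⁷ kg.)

KE = 382 keV = 6.120 × 10⁻¹⁴ J.
p = √(2mKE) = √(2 × 1.675 × 10⁻²⁷ × 6.120 × 10⁻¹⁴) = 1.432 × 10⁻²⁰ kg·m/s.
λ = h/p = 6.626 × 10⁻³⁴ / 1.432 × 10⁻²⁰ = 4.63 × 10⁻¹⁴ m = 46.3 fm.

λ = 46.3 fm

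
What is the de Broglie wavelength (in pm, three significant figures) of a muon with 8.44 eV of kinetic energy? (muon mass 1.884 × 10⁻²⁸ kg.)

KE = 8.44 eV = 1.352 × 10⁻¹⁸ J.
p = √(2mKE) = √(2 × 1.884 × 10⁻²⁸ × 1.352 × 10⁻¹⁸) = 2.257 × 10⁻²³ kg·m/s.
λ = h/p = 6.626 × 10⁻³⁴ / 2.257 × 10⁻²³ = 2.94 × 10⁻¹¹ m = 29.4 pm.

λ = 29.4 pm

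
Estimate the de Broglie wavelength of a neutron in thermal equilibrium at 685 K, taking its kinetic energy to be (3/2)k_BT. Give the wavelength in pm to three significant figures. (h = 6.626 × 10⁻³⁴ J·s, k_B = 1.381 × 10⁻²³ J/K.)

KE = (3/2)k_BT = 1.5 × 1.381 × 10⁻²³ × 685 = 1.419 × 10⁻²⁰ J.
p = √(2mKE) = √(2 × 1.675 × 10⁻²⁷ × 1.419 × 10⁻²⁰) = 6.895 × 10⁻²⁴ kg·m/s.
λ = h/p = 9.61 × 10⁻¹¹ m = 96.1 pm.

λ = 96.1 pm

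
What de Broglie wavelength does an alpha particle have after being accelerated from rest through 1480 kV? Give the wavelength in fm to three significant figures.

λ = 8.35 fm

KE = 2eV = 2 × 1.602 × 10⁻¹⁹ × 1.480 × 10⁶ = 4.742 × 10⁻¹³ J.
p = √(2mKE) = √(2 × 6.645 × 10⁻²⁷ × 4.742 × 10⁻¹³) = 7.939 × 10⁻²⁰ kg·m/s.
λ = h/p = 6.626 × 10⁻³⁴ / 7.939 × 10⁻²⁰ = 8.35 × 10⁻¹⁵ m = 8.35 fm.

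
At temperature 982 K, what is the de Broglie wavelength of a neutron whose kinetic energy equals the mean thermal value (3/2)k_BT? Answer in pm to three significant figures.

KE = (3/2)k_BT = 1.5 × 1.381 × 10⁻²³ × 982 = 2.034 × 10⁻²⁰ J.
p = √(2mKE) = √(2 × 1.675 × 10⁻²⁷ × 2.034 × 10⁻²⁰) = 8.255 × 10⁻²⁴ kg·m/s.
λ = h/p = 8.03 × 10⁻¹¹ m = 80.3 pm.

λ = 80.3 pm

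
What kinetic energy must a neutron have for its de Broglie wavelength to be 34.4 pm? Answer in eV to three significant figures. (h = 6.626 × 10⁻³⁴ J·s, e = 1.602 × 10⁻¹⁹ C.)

KE = 0.691 eV

p = h/λ = 6.626 × 10⁻³⁴ / 3.440 × 10⁻¹¹ = 1.926 × 10⁻²³ kg·m/s.
KE = p²/(2m) = (1.926 × 10⁻²³)² / (2 × 1.675 × 10⁻²⁷) = 1.107 × 10⁻¹⁹ J = 0.691 eV.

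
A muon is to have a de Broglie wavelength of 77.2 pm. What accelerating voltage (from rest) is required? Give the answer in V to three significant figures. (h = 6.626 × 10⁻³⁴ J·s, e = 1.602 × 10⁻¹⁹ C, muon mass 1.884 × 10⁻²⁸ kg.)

V = 1.22 V

p = h/λ = 6.626 × 10⁻³⁴ / 7.720 × 10⁻¹¹ = 8.583 × 10⁻²⁴ kg·m/s.
KE = p²/(2m) = 1.955 × 10⁻¹⁹ J.
V = KE/e = 1.955 × 10⁻¹⁹ / (1.602 × 10⁻¹⁹) = 1.22 V.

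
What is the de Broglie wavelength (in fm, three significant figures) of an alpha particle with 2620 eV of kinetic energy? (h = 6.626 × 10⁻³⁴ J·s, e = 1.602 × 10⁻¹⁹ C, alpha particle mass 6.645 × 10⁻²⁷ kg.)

KE = 2620 eV = 4.197 × 10⁻¹⁶ J.
p = √(2mKE) = √(2 × 6.645 × 10⁻²⁷ × 4.197 × 10⁻¹⁶) = 2.362 × 10⁻²¹ kg·m/s.
λ = h/p = 6.626 × 10⁻³⁴ / 2.362 × 10⁻²¹ = 2.81 × 10⁻¹³ m = 281 fm.

λ = 281 fm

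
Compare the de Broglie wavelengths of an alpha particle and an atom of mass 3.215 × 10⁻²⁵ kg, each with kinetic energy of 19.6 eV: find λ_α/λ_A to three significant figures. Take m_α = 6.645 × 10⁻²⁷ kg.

At fixed KE, p = √(2mKE) so λ = h/p ∝ 1/√m.
λ_α/λ_A = √(m_A/m_α) = √(3.215 × 10⁻²⁵/6.645 × 10⁻²⁷) = √(48.38) = 6.96.

λ_α/λ_A = 6.96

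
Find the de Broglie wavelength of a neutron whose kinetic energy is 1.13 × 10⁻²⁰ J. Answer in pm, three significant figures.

p = √(2mKE) = √(2 × 1.675 × 10⁻²⁷ × 1.130 × 10⁻²⁰) = 6.153 × 10⁻²⁴ kg·m/s.
λ = h/p = 6.626 × 10⁻³⁴ / 6.153 × 10⁻²⁴ = 1.08 × 10⁻¹⁰ m = 108 pm.

λ = 108 pm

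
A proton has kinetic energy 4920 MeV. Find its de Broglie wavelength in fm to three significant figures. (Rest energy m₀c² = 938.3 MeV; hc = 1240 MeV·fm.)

λ = 0.214 fm

Total energy E = KE + m₀c² = 4920 + 938.3 = 5858.3 MeV.
(pc)² = E² − (m₀c²)² = (5858.3)² − (938.3)² = 3.344 × 10⁷ MeV², so pc = 5783 MeV.
λ = hc/(pc) = 1240 MeV·fm / 5783 MeV = 0.214 fm.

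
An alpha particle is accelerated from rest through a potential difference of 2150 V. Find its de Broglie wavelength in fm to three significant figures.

KE = 2eV = 2 × 1.602 × 10⁻¹⁹ × 2150 = 6.889 × 10⁻¹⁶ J.
p = √(2mKE) = √(2 × 6.645 × 10⁻²⁷ × 6.889 × 10⁻¹⁶) = 3.026 × 10⁻²¹ kg·m/s.
λ = h/p = 6.626 × 10⁻³⁴ / 3.026 × 10⁻²¹ = 2.19 × 10⁻¹³ m = 219 fm.

λ = 219 fm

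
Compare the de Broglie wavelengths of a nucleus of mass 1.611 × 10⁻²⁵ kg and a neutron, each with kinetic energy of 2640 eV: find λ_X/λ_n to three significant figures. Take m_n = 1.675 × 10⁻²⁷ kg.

At fixed KE, p = √(2mKE) so λ = h/p ∝ 1/√m.
λ_X/λ_n = √(m_n/m_X) = √(1.675 × 10⁻²⁷/1.611 × 10⁻²⁵) = √(0.01040) = 0.102.

λ_X/λ_n = 0.102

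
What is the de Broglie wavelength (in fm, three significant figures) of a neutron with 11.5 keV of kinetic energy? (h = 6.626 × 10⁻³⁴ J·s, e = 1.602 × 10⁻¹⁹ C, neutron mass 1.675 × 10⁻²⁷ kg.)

KE = 11.5 keV = 1.842 × 10⁻¹⁵ J.
p = √(2mKE) = √(2 × 1.675 × 10⁻²⁷ × 1.842 × 10⁻¹⁵) = 2.484 × 10⁻²¹ kg·m/s.
λ = h/p = 6.626 × 10⁻³⁴ / 2.484 × 10⁻²¹ = 2.67 × 10⁻¹³ m = 267 fm.

λ = 267 fm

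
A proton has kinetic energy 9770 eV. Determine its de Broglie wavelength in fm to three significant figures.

KE = 9770 eV = 1.565 × 10⁻¹⁵ J.
p = √(2mKE) = √(2 × 1.673 × 10⁻²⁷ × 1.565 × 10⁻¹⁵) = 2.288 × 10⁻²¹ kg·m/s.
λ = h/p = 6.626 × 10⁻³⁴ / 2.288 × 10⁻²¹ = 2.90 × 10⁻¹³ m = 290 fm.

λ = 290 fm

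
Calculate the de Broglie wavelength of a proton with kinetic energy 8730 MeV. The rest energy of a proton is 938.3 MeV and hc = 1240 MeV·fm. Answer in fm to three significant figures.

λ = 0.129 fm

Total energy E = KE + m₀c² = 8730 + 938.3 = 9668.3 MeV.
(pc)² = E² − (m₀c²)² = (9668.3)² − (938.3)² = 9.260 × 10⁷ MeV², so pc = 9623 MeV.
λ = hc/(pc) = 1240 MeV·fm / 9623 MeV = 0.129 fm.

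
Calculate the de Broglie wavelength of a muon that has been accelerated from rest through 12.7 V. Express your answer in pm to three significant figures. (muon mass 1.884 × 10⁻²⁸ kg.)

KE = eV = 1.602 × 10⁻¹⁹ × 12.70 = 2.035 × 10⁻¹⁸ J.
p = √(2mKE) = √(2 × 1.884 × 10⁻²⁸ × 2.035 × 10⁻¹⁸) = 2.769 × 10⁻²³ kg·m/s.
λ = h/p = 6.626 × 10⁻³⁴ / 2.769 × 10⁻²³ = 2.39 × 10⁻¹¹ m = 23.9 pm.

λ = 23.9 pm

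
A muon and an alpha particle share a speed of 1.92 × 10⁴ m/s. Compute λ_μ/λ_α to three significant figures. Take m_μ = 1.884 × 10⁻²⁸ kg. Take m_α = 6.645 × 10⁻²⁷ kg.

λ_μ/λ_α = 35.3

At fixed v, p = mv so λ = h/(mv) ∝ 1/m.
λ_μ/λ_α = m_α/m_μ = 6.645 × 10⁻²⁷/1.884 × 10⁻²⁸ = 35.3.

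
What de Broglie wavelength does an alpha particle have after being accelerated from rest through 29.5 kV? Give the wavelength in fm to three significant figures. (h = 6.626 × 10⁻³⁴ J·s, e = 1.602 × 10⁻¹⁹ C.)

KE = 2eV = 2 × 1.602 × 10⁻¹⁹ × 2.950 × 10⁴ = 9.452 × 10⁻¹⁵ J.
p = √(2mKE) = √(2 × 6.645 × 10⁻²⁷ × 9.452 × 10⁻¹⁵) = 1.121 × 10⁻²⁰ kg·m/s.
λ = h/p = 6.626 × 10⁻³⁴ / 1.121 × 10⁻²⁰ = 5.91 × 10⁻¹⁴ m = 59.1 fm.

λ = 59.1 fm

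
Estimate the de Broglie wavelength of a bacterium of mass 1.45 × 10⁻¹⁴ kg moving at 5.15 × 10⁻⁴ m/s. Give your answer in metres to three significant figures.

p = mv = 1.45 × 10⁻¹⁴ × 5.15 × 10⁻⁴ = 7.468 × 10⁻¹⁸ kg·m/s.
λ = h/p = 6.626 × 10⁻³⁴ / 7.468 × 10⁻¹⁸ = 8.87 × 10⁻¹⁷ m.

λ = 8.87 × 10⁻¹⁷ m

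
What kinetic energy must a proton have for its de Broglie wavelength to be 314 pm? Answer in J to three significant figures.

p = h/λ = 6.626 × 10⁻³⁴ / 3.140 × 10⁻¹⁰ = 2.110 × 10⁻²⁴ kg·m/s.
KE = p²/(2m) = (2.110 × 10⁻²⁴)² / (2 × 1.673 × 10⁻²⁷) = 1.331 × 10⁻²¹ J = 1.33 × 10⁻²¹ J.

KE = 1.33 × 10⁻²¹ J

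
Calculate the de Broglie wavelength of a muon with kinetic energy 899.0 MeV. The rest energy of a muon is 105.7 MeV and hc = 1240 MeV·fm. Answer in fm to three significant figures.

Total energy E = KE + m₀c² = 899.0 + 105.7 = 1004.7 MeV.
(pc)² = E² − (m₀c²)² = (1004.7)² − (105.7)² = 9.982 × 10⁵ MeV², so pc = 999.1 MeV.
λ = hc/(pc) = 1240 MeV·fm / 999.1 MeV = 1.24 fm.

λ = 1.24 fm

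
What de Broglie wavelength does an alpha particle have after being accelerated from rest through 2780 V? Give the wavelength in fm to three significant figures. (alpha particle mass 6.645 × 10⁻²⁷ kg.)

λ = 193 fm

KE = 2eV = 2 × 1.602 × 10⁻¹⁹ × 2780 = 8.907 × 10⁻¹⁶ J.
p = √(2mKE) = √(2 × 6.645 × 10⁻²⁷ × 8.907 × 10⁻¹⁶) = 3.441 × 10⁻²¹ kg·m/s.
λ = h/p = 6.626 × 10⁻³⁴ / 3.441 × 10⁻²¹ = 1.93 × 10⁻¹³ m = 193 fm.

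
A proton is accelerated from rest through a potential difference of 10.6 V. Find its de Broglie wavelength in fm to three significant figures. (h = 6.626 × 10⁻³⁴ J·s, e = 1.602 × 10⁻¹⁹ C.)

KE = eV = 1.602 × 10⁻¹⁹ × 10.60 = 1.698 × 10⁻¹⁸ J.
p = √(2mKE) = √(2 × 1.673 × 10⁻²⁷ × 1.698 × 10⁻¹⁸) = 7.538 × 10⁻²³ kg·m/s.
λ = h/p = 6.626 × 10⁻³⁴ / 7.538 × 10⁻²³ = 8.79 × 10⁻¹² m = 8790 fm.

λ = 8790 fm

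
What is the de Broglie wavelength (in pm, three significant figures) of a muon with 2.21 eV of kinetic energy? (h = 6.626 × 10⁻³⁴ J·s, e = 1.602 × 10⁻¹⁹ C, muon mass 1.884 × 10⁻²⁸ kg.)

λ = 57.4 pm

KE = 2.21 eV = 3.540 × 10⁻¹⁹ J.
p = √(2mKE) = √(2 × 1.884 × 10⁻²⁸ × 3.540 × 10⁻¹⁹) = 1.155 × 10⁻²³ kg·m/s.
λ = h/p = 6.626 × 10⁻³⁴ / 1.155 × 10⁻²³ = 5.74 × 10⁻¹¹ m = 57.4 pm.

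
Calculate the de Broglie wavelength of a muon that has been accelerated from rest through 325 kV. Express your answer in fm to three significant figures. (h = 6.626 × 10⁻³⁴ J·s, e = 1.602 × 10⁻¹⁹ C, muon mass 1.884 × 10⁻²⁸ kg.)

KE = eV = 1.602 × 10⁻¹⁹ × 3.250 × 10⁵ = 5.207 × 10⁻¹⁴ J.
p = √(2mKE) = √(2 × 1.884 × 10⁻²⁸ × 5.207 × 10⁻¹⁴) = 4.429 × 10⁻²¹ kg·m/s.
λ = h/p = 6.626 × 10⁻³⁴ / 4.429 × 10⁻²¹ = 1.50 × 10⁻¹³ m = 150 fm.

λ = 150 fm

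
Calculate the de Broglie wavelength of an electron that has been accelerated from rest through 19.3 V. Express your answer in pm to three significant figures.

λ = 279 pm

KE = eV = 1.602 × 10⁻¹⁹ × 19.30 = 3.092 × 10⁻¹⁸ J.
p = √(2mKE) = √(2 × 9.109 × 10⁻³¹ × 3.092 × 10⁻¹⁸) = 2.373 × 10⁻²⁴ kg·m/s.
λ = h/p = 6.626 × 10⁻³⁴ / 2.373 × 10⁻²⁴ = 2.79 × 10⁻¹⁰ m = 279 pm.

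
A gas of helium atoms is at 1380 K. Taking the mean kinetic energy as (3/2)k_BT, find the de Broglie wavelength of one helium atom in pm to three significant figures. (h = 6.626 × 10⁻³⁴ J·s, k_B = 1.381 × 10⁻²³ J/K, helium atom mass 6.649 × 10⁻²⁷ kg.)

λ = 34.0 pm

KE = (3/2)k_BT = 1.5 × 1.381 × 10⁻²³ × 1380 = 2.859 × 10⁻²⁰ J.
p = √(2mKE) = √(2 × 6.649 × 10⁻²⁷ × 2.859 × 10⁻²⁰) = 1.950 × 10⁻²³ kg·m/s.
λ = h/p = 3.40 × 10⁻¹¹ m = 34.0 pm.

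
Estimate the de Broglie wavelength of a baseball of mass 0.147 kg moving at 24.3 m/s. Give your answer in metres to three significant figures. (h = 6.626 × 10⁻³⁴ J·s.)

λ = 1.85 × 10⁻³⁴ m

p = mv = 0.147 × 24.3 = 3.572 kg·m/s.
λ = h/p = 6.626 × 10⁻³⁴ / 3.572 = 1.85 × 10⁻³⁴ m.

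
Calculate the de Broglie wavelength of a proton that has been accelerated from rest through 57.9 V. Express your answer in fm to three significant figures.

λ = 3760 fm

KE = eV = 1.602 × 10⁻¹⁹ × 57.90 = 9.276 × 10⁻¹⁸ J.
p = √(2mKE) = √(2 × 1.673 × 10⁻²⁷ × 9.276 × 10⁻¹⁸) = 1.762 × 10⁻²² kg·m/s.
λ = h/p = 6.626 × 10⁻³⁴ / 1.762 × 10⁻²² = 3.76 × 10⁻¹² m = 3760 fm.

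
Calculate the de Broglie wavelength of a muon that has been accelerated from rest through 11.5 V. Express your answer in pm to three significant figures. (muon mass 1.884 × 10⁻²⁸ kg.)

KE = eV = 1.602 × 10⁻¹⁹ × 11.50 = 1.842 × 10⁻¹⁸ J.
p = √(2mKE) = √(2 × 1.884 × 10⁻²⁸ × 1.842 × 10⁻¹⁸) = 2.635 × 10⁻²³ kg·m/s.
λ = h/p = 6.626 × 10⁻³⁴ / 2.635 × 10⁻²³ = 2.51 × 10⁻¹¹ m = 25.1 pm.

λ = 25.1 pm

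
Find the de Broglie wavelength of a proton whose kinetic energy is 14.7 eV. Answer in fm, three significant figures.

λ = 7460 fm

KE = 14.7 eV = 2.355 × 10⁻¹⁸ J.
p = √(2mKE) = √(2 × 1.673 × 10⁻²⁷ × 2.355 × 10⁻¹⁸) = 8.877 × 10⁻²³ kg·m/s.
λ = h/p = 6.626 × 10⁻³⁴ / 8.877 × 10⁻²³ = 7.46 × 10⁻¹² m = 7460 fm.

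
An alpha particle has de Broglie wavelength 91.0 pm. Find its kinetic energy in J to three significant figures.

KE = 3.99 × 10⁻²¹ J

p = h/λ = 6.626 × 10⁻³⁴ / 9.100 × 10⁻¹¹ = 7.281 × 10⁻²⁴ kg·m/s.
KE = p²/(2m) = (7.281 × 10⁻²⁴)² / (2 × 6.645 × 10⁻²⁷) = 3.989 × 10⁻²¹ J = 3.99 × 10⁻²¹ J.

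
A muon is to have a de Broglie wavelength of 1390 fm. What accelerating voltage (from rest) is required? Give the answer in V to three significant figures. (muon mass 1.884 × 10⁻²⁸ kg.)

p = h/λ = 6.626 × 10⁻³⁴ / 1.390 × 10⁻¹² = 4.767 × 10⁻²² kg·m/s.
KE = p²/(2m) = 6.031 × 10⁻¹⁶ J.
V = KE/e = 6.031 × 10⁻¹⁶ / (1.602 × 10⁻¹⁹) = 3760 V.

V = 3760 V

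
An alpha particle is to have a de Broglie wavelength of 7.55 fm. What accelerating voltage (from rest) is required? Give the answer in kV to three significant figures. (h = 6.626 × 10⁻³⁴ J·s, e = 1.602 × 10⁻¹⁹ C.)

p = h/λ = 6.626 × 10⁻³⁴ / 7.550 × 10⁻¹⁵ = 8.776 × 10⁻²⁰ kg·m/s.
KE = p²/(2m) = 5.795 × 10⁻¹³ J.
V = KE/2e = 5.795 × 10⁻¹³ / (2 × 1.602 × 10⁻¹⁹) = 1810 kV.

V = 1810 kV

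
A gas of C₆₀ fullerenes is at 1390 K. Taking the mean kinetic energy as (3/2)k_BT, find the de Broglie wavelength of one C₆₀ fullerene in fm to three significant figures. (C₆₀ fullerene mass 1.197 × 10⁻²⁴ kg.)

KE = (3/2)k_BT = 1.5 × 1.381 × 10⁻²³ × 1390 = 2.879 × 10⁻²⁰ J.
p = √(2mKE) = √(2 × 1.197 × 10⁻²⁴ × 2.879 × 10⁻²⁰) = 2.625 × 10⁻²² kg·m/s.
λ = h/p = 2.52 × 10⁻¹² m = 2520 fm.

λ = 2520 fm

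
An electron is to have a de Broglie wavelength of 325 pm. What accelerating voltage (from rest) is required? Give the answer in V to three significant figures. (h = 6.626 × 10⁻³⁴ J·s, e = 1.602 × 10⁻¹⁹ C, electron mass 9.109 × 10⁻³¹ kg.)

V = 14.2 V

p = h/λ = 6.626 × 10⁻³⁴ / 3.250 × 10⁻¹⁰ = 2.039 × 10⁻²⁴ kg·m/s.
KE = p²/(2m) = 2.282 × 10⁻¹⁸ J.
V = KE/e = 2.282 × 10⁻¹⁸ / (1.602 × 10⁻¹⁹) = 14.2 V.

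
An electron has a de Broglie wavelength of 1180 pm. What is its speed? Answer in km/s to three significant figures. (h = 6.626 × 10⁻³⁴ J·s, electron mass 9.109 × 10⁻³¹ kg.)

v = 616 km/s

p = h/λ = 6.626 × 10⁻³⁴ / 1.180 × 10⁻⁹ = 5.615 × 10⁻²⁵ kg·m/s.
v = p/m = 5.615 × 10⁻²⁵ / 9.109 × 10⁻³¹ = 6.16 × 10⁵ m/s = 616 km/s.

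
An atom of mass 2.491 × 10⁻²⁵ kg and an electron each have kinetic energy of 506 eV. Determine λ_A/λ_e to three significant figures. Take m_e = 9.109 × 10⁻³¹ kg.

λ_A/λ_e = 1.91 × 10⁻³

At fixed KE, p = √(2mKE) so λ = h/p ∝ 1/√m.
λ_A/λ_e = √(m_e/m_A) = √(9.109 × 10⁻³¹/2.491 × 10⁻²⁵) = √(3.657 × 10⁻⁶) = 1.91 × 10⁻³.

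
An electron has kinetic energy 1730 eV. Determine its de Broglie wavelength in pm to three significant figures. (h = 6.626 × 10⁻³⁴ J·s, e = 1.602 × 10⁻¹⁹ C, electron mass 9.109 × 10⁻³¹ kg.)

KE = 1730 eV = 2.771 × 10⁻¹⁶ J.
p = √(2mKE) = √(2 × 9.109 × 10⁻³¹ × 2.771 × 10⁻¹⁶) = 2.247 × 10⁻²³ kg·m/s.
λ = h/p = 6.626 × 10⁻³⁴ / 2.247 × 10⁻²³ = 2.95 × 10⁻¹¹ m = 29.5 pm.

λ = 29.5 pm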